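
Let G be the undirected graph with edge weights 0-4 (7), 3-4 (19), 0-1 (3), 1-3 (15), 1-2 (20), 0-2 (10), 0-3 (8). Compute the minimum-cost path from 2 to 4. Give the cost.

17

Checking several routes:
2-0-1-3-4: 10 + 3 + 15 + 19 = 47
2-0-4: 10 + 7 = 17
2-1-0-3-4: 20 + 3 + 8 + 19 = 50
2-1-3-0-4: 20 + 15 + 8 + 7 = 50
2-1-0-4: 20 + 3 + 7 = 30
2-0-3-4: 10 + 8 + 19 = 37
The minimum is 17.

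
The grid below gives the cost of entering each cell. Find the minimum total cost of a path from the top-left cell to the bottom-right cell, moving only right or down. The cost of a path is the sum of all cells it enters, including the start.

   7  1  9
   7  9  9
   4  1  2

Cheapest: r0c0 r0c1 r1c1 r2c1 r2c2
  7 + 1 + 9 + 1 + 2 = 20

20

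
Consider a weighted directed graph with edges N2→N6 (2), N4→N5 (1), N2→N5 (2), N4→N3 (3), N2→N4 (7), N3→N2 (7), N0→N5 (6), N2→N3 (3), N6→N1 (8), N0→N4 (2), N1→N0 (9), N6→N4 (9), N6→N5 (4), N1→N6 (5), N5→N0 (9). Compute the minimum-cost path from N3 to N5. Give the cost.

9

A few of the N3→N5 routes:
N3 -> N2 -> N4 -> N5: 7 + 7 + 1 = 15
N3 -> N2 -> N5: 7 + 2 = 9
N3 -> N2 -> N6 -> N5: 7 + 2 + 4 = 13
The minimum is 9.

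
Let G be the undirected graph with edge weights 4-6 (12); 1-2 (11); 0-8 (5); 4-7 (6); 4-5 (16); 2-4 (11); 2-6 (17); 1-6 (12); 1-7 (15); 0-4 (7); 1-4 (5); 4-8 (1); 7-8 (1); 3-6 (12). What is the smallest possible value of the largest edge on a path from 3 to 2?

A few of the 3→2 routes:
3 - 6 - 1 - 2: max(12, 12, 11) = 12
3 - 6 - 4 - 2: max(12, 12, 11) = 12
3 - 6 - 1 - 4 - 2: max(12, 12, 5, 11) = 12
3 - 6 - 4 - 1 - 2: max(12, 12, 5, 11) = 12
Smallest bottleneck: 12.

12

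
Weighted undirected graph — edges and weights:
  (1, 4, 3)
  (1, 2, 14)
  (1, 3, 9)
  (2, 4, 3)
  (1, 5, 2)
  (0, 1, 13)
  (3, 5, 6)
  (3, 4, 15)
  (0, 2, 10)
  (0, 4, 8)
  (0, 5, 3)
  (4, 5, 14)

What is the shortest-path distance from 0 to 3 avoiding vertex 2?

Some routes from 0 to 3 avoiding 2:
0 -> 4 -> 1 -> 3: 8 + 3 + 9 = 20
0 -> 5 -> 3: 3 + 6 = 9
0 -> 1 -> 5 -> 3: 13 + 2 + 6 = 21
0 -> 4 -> 1 -> 5 -> 3: 8 + 3 + 2 + 6 = 19
0 -> 5 -> 1 -> 3: 3 + 2 + 9 = 14
Best route has total 9.

9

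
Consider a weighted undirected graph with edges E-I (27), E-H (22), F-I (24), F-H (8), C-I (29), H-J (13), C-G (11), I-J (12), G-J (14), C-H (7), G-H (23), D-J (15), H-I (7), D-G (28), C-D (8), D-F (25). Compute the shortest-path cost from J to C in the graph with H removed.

23

A few of the J→C routes:
J-G-D-C: 14 + 28 + 8 = 50
J-G-C: 14 + 11 = 25
J-I-C: 12 + 29 = 41
J-D-C: 15 + 8 = 23
J-D-G-C: 15 + 28 + 11 = 54
The minimum is 23.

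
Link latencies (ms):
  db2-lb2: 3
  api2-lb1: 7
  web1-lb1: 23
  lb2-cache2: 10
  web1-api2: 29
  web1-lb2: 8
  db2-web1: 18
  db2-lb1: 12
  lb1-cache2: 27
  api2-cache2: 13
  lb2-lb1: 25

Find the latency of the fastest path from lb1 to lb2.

15

Some routes from lb1 to lb2:
lb1 → web1 → lb2: 23 + 8 = 31
lb1 → api2 → cache2 → lb2: 7 + 13 + 10 = 30
lb1 → db2 → web1 → lb2: 12 + 18 + 8 = 38
lb1 → cache2 → lb2: 27 + 10 = 37
lb1 → db2 → lb2: 12 + 3 = 15
lb1 → lb2: 25
Best route has total 15 ms.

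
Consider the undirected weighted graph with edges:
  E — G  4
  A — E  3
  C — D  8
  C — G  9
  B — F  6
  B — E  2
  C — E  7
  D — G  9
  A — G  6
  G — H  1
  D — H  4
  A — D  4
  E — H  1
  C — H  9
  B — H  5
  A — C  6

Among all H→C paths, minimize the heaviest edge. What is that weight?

6

Checking several routes:
H - B - E - G - A - C: max(5, 2, 4, 6, 6) = 6
H - D - A - C: max(4, 4, 6) = 6
H - B - E - A - C: max(5, 2, 3, 6) = 6
H - E - G - A - C: max(1, 4, 6, 6) = 6
H - E - A - C: max(1, 3, 6) = 6
H - G - A - C: max(1, 6, 6) = 6
Smallest bottleneck: 6.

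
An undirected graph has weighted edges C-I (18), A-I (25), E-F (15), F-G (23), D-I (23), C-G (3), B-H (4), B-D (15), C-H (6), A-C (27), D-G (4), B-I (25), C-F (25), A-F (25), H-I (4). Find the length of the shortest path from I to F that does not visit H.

43

Checking several routes:
I-A-F: 25 + 25 = 50
I-C-F: 18 + 25 = 43
I-C-G-F: 18 + 3 + 23 = 44
I-D-G-F: 23 + 4 + 23 = 50
Shortest: 43.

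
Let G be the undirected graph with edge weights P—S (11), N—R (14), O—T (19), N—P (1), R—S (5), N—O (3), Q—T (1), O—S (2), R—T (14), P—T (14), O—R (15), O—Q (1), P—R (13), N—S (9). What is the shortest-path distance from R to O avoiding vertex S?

Some routes from R to O avoiding S:
R → P → N → O: 13 + 1 + 3 = 17
R → T → Q → O: 14 + 1 + 1 = 16
R → O: 15
R → N → O: 14 + 3 = 17
R → N → P → T → Q → O: 14 + 1 + 14 + 1 + 1 = 31
R → P → T → Q → O: 13 + 14 + 1 + 1 = 29
Shortest: 15.

15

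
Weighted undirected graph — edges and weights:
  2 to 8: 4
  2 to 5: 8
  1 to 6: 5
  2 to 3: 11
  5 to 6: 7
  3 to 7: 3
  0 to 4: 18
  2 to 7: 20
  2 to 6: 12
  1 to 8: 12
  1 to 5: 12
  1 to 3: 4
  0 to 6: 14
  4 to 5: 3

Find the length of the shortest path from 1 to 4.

A few of the 1→4 routes:
1→3→2→5→4: 4 + 11 + 8 + 3 = 26
1→8→2→5→4: 12 + 4 + 8 + 3 = 27
1→6→5→4: 5 + 7 + 3 = 15
1→5→4: 12 + 3 = 15
1→6→2→5→4: 5 + 12 + 8 + 3 = 28
1→3→2→6→5→4: 4 + 11 + 12 + 7 + 3 = 37
Best route has total 15.

15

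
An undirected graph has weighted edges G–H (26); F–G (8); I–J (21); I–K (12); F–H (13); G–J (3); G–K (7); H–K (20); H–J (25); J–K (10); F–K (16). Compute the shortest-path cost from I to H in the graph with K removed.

45

Routes from I to H avoiding K:
I -> J -> G -> F -> H: 21 + 3 + 8 + 13 = 45
I -> J -> G -> H: 21 + 3 + 26 = 50
I -> J -> H: 21 + 25 = 46
Shortest: 45.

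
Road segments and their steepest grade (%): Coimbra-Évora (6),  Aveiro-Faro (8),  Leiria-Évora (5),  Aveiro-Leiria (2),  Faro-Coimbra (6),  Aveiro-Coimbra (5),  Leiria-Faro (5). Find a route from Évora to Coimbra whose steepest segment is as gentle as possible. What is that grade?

5

Comparing a few candidate routes:
Évora -> Leiria -> Aveiro -> Coimbra: max(5, 2, 5) = 5
Évora -> Leiria -> Faro -> Aveiro -> Coimbra: max(5, 5, 8, 5) = 8
Évora -> Leiria -> Faro -> Coimbra: max(5, 5, 6) = 6
Évora -> Coimbra: max(6) = 6
Smallest bottleneck: 5%.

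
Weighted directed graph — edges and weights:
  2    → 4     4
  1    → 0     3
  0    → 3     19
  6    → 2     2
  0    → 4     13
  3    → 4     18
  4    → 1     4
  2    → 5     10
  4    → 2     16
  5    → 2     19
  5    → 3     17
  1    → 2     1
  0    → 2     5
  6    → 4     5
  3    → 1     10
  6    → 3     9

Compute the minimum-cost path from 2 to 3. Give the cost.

Routes from 2 to 3:
2→5→3: 10 + 17 = 27
2→4→1→0→3: 4 + 4 + 3 + 19 = 30
Best route has total 27.

27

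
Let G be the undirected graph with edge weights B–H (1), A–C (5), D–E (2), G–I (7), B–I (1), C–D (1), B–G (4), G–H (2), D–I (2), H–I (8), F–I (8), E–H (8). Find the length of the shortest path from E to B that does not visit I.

Routes from E to B avoiding I:
E→H→B: 8 + 1 = 9
E→H→G→B: 8 + 2 + 4 = 14
Best route has total 9.

9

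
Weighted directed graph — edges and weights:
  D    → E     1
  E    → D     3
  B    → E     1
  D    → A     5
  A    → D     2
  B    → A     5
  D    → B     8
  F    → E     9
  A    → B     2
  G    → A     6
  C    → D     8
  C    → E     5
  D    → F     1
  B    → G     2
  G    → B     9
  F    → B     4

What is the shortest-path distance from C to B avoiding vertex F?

15

A few of the C→B routes:
C → D → A → B: 8 + 5 + 2 = 15
C → E → D → B: 5 + 3 + 8 = 16
C → E → D → A → B: 5 + 3 + 5 + 2 = 15
Shortest: 15.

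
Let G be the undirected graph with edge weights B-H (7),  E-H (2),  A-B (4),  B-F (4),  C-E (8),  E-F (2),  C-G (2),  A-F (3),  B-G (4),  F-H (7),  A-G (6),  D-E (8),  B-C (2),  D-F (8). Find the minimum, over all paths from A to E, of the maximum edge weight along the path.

Checking several routes:
A → G → C → B → H → E: max(6, 2, 2, 7, 2) = 7
A → G → C → B → F → E: max(6, 2, 2, 4, 2) = 6
A → G → C → B → H → F → E: max(6, 2, 2, 7, 7, 2) = 7
A → B → F → E: max(4, 4, 2) = 4
A → F → E: max(3, 2) = 3
A → G → B → F → E: max(6, 4, 4, 2) = 6
Best route has worst link 3.

3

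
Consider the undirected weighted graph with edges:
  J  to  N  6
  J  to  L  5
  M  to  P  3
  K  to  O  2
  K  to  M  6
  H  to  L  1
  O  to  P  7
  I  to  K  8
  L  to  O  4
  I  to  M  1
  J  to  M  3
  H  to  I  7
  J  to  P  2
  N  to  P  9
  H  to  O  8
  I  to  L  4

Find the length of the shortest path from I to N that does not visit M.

Some routes from I to N avoiding M:
I -> H -> L -> J -> N: 7 + 1 + 5 + 6 = 19
I -> L -> J -> N: 4 + 5 + 6 = 15
I -> L -> O -> P -> J -> N: 4 + 4 + 7 + 2 + 6 = 23
I -> L -> J -> P -> N: 4 + 5 + 2 + 9 = 20
Best route has total 15.

15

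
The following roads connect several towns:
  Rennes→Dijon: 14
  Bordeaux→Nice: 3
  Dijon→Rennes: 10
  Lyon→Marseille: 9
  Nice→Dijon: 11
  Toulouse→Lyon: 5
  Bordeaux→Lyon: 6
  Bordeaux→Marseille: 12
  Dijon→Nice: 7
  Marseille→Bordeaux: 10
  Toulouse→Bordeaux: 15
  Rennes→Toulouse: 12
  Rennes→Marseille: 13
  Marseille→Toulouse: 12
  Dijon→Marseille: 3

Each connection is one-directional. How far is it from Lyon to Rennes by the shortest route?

Candidate routes:
Lyon-Marseille-Bordeaux-Nice-Dijon-Rennes: 9 + 10 + 3 + 11 + 10 = 43
Lyon-Marseille-Toulouse-Bordeaux-Nice-Dijon-Rennes: 9 + 12 + 15 + 3 + 11 + 10 = 60
Best route has total 43.

43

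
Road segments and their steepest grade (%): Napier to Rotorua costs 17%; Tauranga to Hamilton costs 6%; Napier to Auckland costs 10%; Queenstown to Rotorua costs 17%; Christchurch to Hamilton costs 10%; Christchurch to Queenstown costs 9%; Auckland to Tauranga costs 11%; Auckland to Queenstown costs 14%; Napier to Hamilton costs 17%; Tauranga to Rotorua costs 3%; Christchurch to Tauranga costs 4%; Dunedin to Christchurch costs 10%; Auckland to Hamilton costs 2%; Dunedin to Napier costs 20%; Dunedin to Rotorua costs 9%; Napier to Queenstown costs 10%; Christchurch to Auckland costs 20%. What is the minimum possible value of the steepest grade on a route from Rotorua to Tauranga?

Checking several routes:
Rotorua→Dunedin→Christchurch→Hamilton→Auckland→Tauranga: max(9, 10, 10, 2, 11) = 11
Rotorua→Dunedin→Christchurch→Queenstown→Napier→Auckland→Hamilton→Tauranga: max(9, 10, 9, 10, 10, 2, 6) = 10
Rotorua→Tauranga: max(3) = 3
Rotorua→Dunedin→Christchurch→Tauranga: max(9, 10, 4) = 10
Rotorua→Dunedin→Christchurch→Hamilton→Tauranga: max(9, 10, 10, 6) = 10
The minimum achievable maximum is 3%.

3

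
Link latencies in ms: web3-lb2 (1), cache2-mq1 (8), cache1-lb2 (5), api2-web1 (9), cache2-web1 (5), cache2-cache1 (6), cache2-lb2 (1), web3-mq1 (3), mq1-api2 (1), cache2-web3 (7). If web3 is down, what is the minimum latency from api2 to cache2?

Paths from api2 to cache2 avoiding web3:
api2-web1-cache2: 9 + 5 = 14
api2-mq1-cache2: 1 + 8 = 9
Best route has total 9 ms.

9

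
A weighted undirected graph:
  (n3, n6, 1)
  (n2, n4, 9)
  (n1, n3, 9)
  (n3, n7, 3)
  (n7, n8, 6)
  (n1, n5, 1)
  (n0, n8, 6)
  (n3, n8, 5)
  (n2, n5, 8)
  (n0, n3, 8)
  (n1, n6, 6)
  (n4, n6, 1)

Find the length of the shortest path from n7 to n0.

11

Paths from n7 to n0:
n7 - n3 - n8 - n0: 3 + 5 + 6 = 14
n7 - n8 - n3 - n0: 6 + 5 + 8 = 19
n7 - n3 - n0: 3 + 8 = 11
n7 - n8 - n0: 6 + 6 = 12
Best route has total 11.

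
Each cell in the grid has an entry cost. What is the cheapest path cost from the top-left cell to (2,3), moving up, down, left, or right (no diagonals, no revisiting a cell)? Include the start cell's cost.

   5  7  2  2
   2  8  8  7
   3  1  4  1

16

Path r0c0 → r1c0 → r2c0 → r2c1 → r2c2 → r2c3: 5 + 2 + 3 + 1 + 4 + 1 = 16.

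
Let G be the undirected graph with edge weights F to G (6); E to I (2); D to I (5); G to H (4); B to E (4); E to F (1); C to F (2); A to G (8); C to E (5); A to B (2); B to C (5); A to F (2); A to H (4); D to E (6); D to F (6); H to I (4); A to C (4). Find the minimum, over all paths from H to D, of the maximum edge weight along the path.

5

Comparing a few candidate routes:
H -> A -> F -> E -> I -> D: max(4, 2, 1, 2, 5) = 5
H -> A -> F -> C -> B -> E -> I -> D: max(4, 2, 2, 5, 4, 2, 5) = 5
H -> A -> F -> C -> E -> I -> D: max(4, 2, 2, 5, 2, 5) = 5
H -> A -> B -> E -> I -> D: max(4, 2, 4, 2, 5) = 5
H -> A -> B -> C -> F -> E -> I -> D: max(4, 2, 5, 2, 1, 2, 5) = 5
H -> A -> B -> C -> E -> I -> D: max(4, 2, 5, 5, 2, 5) = 5
The minimum achievable maximum is 5.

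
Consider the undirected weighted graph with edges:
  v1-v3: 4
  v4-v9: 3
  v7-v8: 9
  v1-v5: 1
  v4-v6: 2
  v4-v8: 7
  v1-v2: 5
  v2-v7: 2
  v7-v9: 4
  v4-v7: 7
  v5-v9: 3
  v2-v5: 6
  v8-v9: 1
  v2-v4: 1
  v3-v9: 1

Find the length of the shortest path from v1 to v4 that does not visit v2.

Checking several routes:
v1→v5→v9→v8→v4: 1 + 3 + 1 + 7 = 12
v1→v3→v9→v4: 4 + 1 + 3 = 8
v1→v5→v9→v4: 1 + 3 + 3 = 7
Best route has total 7.

7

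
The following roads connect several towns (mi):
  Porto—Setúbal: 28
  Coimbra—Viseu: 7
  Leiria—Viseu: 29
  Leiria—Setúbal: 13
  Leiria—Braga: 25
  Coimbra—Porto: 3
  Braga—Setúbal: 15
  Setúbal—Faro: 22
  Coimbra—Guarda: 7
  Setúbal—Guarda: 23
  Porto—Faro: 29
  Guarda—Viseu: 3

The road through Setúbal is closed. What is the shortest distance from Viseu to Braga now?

54

Paths from Viseu to Braga avoiding Setúbal:
Viseu - Leiria - Braga: 29 + 25 = 54
Best route has total 54 mi.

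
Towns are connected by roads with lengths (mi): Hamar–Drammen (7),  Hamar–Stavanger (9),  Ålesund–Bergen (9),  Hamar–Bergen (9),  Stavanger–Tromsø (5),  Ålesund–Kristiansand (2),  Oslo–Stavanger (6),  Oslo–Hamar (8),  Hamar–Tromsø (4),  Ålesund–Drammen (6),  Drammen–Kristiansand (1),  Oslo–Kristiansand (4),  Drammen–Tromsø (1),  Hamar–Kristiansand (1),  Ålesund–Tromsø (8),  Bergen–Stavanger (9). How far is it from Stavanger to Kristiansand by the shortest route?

Checking several routes:
Stavanger -> Oslo -> Kristiansand: 6 + 4 = 10
Stavanger -> Tromsø -> Hamar -> Kristiansand: 5 + 4 + 1 = 10
Stavanger -> Tromsø -> Drammen -> Kristiansand: 5 + 1 + 1 = 7
Stavanger -> Hamar -> Kristiansand: 9 + 1 = 10
Best route has total 7 mi.

7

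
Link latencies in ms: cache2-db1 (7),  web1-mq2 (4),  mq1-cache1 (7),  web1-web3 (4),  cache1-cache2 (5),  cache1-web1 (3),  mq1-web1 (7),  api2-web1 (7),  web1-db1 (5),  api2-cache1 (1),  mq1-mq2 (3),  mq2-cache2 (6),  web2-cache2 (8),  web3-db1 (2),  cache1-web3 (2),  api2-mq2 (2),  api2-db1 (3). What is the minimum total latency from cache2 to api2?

Comparing a few candidate routes:
cache2→cache1→web3→db1→api2: 5 + 2 + 2 + 3 = 12
cache2→db1→web3→cache1→api2: 7 + 2 + 2 + 1 = 12
cache2→cache1→api2: 5 + 1 = 6
cache2→cache1→web1→mq2→api2: 5 + 3 + 4 + 2 = 14
cache2→mq2→api2: 6 + 2 = 8
cache2→db1→api2: 7 + 3 = 10
The minimum is 6 ms.

6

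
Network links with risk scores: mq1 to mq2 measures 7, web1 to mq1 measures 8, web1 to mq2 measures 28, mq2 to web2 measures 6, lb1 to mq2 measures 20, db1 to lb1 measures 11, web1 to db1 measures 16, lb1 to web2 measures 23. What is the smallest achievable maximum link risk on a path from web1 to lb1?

16

A few of the web1→lb1 routes:
web1 -> db1 -> lb1: max(16, 11) = 16
web1 -> mq1 -> mq2 -> web2 -> lb1: max(8, 7, 6, 23) = 23
web1 -> mq1 -> mq2 -> lb1: max(8, 7, 20) = 20
web1 -> mq2 -> web2 -> lb1: max(28, 6, 23) = 28
Best route has worst link 16.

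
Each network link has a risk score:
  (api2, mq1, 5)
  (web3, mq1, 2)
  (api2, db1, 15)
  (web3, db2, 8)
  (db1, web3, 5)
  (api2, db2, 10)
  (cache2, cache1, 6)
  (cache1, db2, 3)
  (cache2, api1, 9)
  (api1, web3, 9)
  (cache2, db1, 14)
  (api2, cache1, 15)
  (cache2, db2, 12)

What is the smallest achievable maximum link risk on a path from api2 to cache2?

A few of the api2→cache2 routes:
api2-mq1-web3-db2-cache2: max(5, 2, 8, 12) = 12
api2-db2-web3-api1-cache2: max(10, 8, 9, 9) = 10
api2-db2-cache1-cache2: max(10, 3, 6) = 10
api2-mq1-web3-db2-cache1-cache2: max(5, 2, 8, 3, 6) = 8
api2-db2-cache2: max(10, 12) = 12
api2-mq1-web3-api1-cache2: max(5, 2, 9, 9) = 9
Smallest bottleneck: 8.

8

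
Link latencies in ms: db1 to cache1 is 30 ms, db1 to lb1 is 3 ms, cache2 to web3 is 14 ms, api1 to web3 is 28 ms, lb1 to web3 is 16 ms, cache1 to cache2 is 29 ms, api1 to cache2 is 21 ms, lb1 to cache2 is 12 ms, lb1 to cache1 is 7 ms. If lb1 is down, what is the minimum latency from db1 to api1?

Routes from db1 to api1 avoiding lb1:
db1 -> cache1 -> cache2 -> web3 -> api1: 30 + 29 + 14 + 28 = 101
db1 -> cache1 -> cache2 -> api1: 30 + 29 + 21 = 80
The minimum is 80 ms.

80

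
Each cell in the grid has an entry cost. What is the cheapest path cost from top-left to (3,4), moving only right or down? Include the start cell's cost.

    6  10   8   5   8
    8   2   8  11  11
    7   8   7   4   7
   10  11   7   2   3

40

Take (0,0) -> (1,0) -> (1,1) -> (1,2) -> (2,2) -> (2,3) -> (3,3) -> (3,4) for a total of 6 + 8 + 2 + 8 + 7 + 4 + 2 + 3 = 40.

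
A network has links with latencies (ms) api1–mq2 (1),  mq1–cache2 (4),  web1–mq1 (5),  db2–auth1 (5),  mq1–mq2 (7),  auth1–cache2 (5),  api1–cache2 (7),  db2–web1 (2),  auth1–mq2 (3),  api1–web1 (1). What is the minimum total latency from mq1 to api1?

Comparing a few candidate routes:
mq1 → web1 → api1: 5 + 1 = 6
mq1 → cache2 → auth1 → mq2 → api1: 4 + 5 + 3 + 1 = 13
mq1 → mq2 → api1: 7 + 1 = 8
mq1 → cache2 → api1: 4 + 7 = 11
Shortest: 6 ms.

6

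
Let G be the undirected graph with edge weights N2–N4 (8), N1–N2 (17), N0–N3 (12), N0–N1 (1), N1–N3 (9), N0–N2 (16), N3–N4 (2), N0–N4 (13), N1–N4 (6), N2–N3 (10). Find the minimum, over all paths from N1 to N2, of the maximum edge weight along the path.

8

A few of the N1→N2 routes:
N1→N4→N3→N2: max(6, 2, 10) = 10
N1→N4→N2: max(6, 8) = 8
N1→N3→N4→N2: max(9, 2, 8) = 9
Smallest bottleneck: 8.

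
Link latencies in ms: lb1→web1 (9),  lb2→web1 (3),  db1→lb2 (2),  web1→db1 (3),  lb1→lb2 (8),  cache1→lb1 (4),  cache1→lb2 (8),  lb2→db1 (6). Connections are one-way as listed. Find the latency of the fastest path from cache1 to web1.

Candidate routes:
cache1-lb2-web1: 8 + 3 = 11
cache1-lb1-web1: 4 + 9 = 13
cache1-lb1-lb2-web1: 4 + 8 + 3 = 15
Shortest: 11 ms.

11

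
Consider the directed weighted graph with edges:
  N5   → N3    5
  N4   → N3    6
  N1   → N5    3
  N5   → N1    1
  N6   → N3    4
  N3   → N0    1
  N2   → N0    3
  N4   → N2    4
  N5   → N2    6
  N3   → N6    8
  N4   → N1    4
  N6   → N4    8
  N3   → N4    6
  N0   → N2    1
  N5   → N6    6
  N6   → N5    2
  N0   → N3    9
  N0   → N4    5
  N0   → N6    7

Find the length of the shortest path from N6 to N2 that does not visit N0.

Some routes from N6 to N2 avoiding N0:
N6→N5→N2: 2 + 6 = 8
N6→N5→N3→N4→N2: 2 + 5 + 6 + 4 = 17
N6→N3→N4→N2: 4 + 6 + 4 = 14
N6→N4→N1→N5→N2: 8 + 4 + 3 + 6 = 21
N6→N4→N2: 8 + 4 = 12
Shortest: 8.

8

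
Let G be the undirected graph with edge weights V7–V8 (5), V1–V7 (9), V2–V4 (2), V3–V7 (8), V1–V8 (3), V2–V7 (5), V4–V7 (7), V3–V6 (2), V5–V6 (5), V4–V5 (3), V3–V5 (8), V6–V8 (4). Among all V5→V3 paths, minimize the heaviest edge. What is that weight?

5

Some routes from V5 to V3:
V5-V4-V7-V8-V6-V3: max(3, 7, 5, 4, 2) = 7
V5-V4-V2-V7-V8-V6-V3: max(3, 2, 5, 5, 4, 2) = 5
V5-V6-V3: max(5, 2) = 5
Smallest bottleneck: 5.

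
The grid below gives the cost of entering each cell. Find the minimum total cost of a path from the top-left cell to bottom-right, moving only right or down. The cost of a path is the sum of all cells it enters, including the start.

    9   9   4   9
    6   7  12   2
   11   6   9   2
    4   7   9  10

45

Path (0,0)→(0,1)→(0,2)→(0,3)→(1,3)→(2,3)→(3,3): 9 + 9 + 4 + 9 + 2 + 2 + 10 = 45.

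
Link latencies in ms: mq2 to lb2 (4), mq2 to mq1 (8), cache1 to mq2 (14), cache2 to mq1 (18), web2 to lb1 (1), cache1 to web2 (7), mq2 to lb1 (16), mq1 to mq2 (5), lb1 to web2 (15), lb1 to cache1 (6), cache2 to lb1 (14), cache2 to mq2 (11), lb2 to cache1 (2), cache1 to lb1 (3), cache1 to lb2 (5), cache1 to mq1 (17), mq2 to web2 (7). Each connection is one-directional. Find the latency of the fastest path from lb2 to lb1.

5

Some routes from lb2 to lb1:
lb2 -> cache1 -> web2 -> lb1: 2 + 7 + 1 = 10
lb2 -> cache1 -> mq2 -> web2 -> lb1: 2 + 14 + 7 + 1 = 24
lb2 -> cache1 -> mq2 -> lb1: 2 + 14 + 16 = 32
lb2 -> cache1 -> lb1: 2 + 3 = 5
lb2 -> cache1 -> mq1 -> mq2 -> web2 -> lb1: 2 + 17 + 5 + 7 + 1 = 32
Best route has total 5 ms.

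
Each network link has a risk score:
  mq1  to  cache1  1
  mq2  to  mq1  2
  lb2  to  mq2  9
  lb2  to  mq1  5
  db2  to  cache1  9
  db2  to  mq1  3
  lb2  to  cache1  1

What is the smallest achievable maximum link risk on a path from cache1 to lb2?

1

Paths from cache1 to lb2:
cache1→mq1→lb2: max(1, 5) = 5
cache1→db2→mq1→lb2: max(9, 3, 5) = 9
cache1→lb2: max(1) = 1
cache1→mq1→mq2→lb2: max(1, 2, 9) = 9
cache1→db2→mq1→mq2→lb2: max(9, 3, 2, 9) = 9
The minimum achievable maximum is 1.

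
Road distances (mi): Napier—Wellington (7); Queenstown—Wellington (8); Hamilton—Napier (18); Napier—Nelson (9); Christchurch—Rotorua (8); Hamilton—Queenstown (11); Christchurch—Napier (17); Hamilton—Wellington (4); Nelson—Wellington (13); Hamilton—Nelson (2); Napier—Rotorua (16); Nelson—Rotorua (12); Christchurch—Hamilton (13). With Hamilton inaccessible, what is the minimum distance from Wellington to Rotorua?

23

A few of the Wellington→Rotorua routes:
Wellington - Napier - Nelson - Rotorua: 7 + 9 + 12 = 28
Wellington - Napier - Rotorua: 7 + 16 = 23
Wellington - Nelson - Rotorua: 13 + 12 = 25
Wellington - Napier - Christchurch - Rotorua: 7 + 17 + 8 = 32
The minimum is 23 mi.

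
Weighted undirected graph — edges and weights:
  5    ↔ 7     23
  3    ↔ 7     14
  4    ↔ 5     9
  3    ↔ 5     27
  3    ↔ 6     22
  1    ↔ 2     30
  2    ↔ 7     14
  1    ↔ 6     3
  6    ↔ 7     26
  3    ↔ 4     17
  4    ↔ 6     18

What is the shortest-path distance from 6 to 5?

27

Some routes from 6 to 5:
6 -> 3 -> 7 -> 5: 22 + 14 + 23 = 59
6 -> 7 -> 5: 26 + 23 = 49
6 -> 4 -> 5: 18 + 9 = 27
6 -> 4 -> 3 -> 5: 18 + 17 + 27 = 62
6 -> 3 -> 4 -> 5: 22 + 17 + 9 = 48
6 -> 3 -> 5: 22 + 27 = 49
Shortest: 27.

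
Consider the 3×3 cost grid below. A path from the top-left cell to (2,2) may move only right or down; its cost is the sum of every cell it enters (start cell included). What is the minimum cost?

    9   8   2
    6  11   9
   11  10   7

Path (0,0)→(0,1)→(0,2)→(1,2)→(2,2): 9 + 8 + 2 + 9 + 7 = 35.

35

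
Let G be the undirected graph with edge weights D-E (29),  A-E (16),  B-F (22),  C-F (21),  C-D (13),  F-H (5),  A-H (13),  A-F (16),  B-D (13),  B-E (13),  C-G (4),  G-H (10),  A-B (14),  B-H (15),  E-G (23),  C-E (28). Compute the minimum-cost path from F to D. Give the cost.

32

Comparing a few candidate routes:
F → H → G → C → D: 5 + 10 + 4 + 13 = 32
F → B → D: 22 + 13 = 35
F → H → A → B → D: 5 + 13 + 14 + 13 = 45
F → H → B → D: 5 + 15 + 13 = 33
F → C → D: 21 + 13 = 34
F → A → B → D: 16 + 14 + 13 = 43
Shortest: 32.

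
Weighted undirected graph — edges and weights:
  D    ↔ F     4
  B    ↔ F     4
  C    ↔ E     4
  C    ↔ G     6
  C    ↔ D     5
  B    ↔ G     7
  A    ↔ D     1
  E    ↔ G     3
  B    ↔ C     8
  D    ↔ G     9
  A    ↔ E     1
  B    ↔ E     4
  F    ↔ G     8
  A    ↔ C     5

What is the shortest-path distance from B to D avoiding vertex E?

Some routes from B to D avoiding E:
B - C - A - D: 8 + 5 + 1 = 14
B - G - D: 7 + 9 = 16
B - C - D: 8 + 5 = 13
B - G - F - D: 7 + 8 + 4 = 19
B - F - D: 4 + 4 = 8
B - G - C - D: 7 + 6 + 5 = 18
The minimum is 8.

8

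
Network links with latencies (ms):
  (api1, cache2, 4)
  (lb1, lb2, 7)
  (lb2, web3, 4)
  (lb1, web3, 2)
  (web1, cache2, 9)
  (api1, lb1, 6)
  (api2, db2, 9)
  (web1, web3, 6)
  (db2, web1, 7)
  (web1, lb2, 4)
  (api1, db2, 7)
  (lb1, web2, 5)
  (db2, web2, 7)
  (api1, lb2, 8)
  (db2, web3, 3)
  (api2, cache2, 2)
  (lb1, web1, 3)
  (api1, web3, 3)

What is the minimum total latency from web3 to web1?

A few of the web3→web1 routes:
web3→lb2→web1: 4 + 4 = 8
web3→web1: 6
web3→lb1→web1: 2 + 3 = 5
web3→db2→web1: 3 + 7 = 10
Best route has total 5 ms.

5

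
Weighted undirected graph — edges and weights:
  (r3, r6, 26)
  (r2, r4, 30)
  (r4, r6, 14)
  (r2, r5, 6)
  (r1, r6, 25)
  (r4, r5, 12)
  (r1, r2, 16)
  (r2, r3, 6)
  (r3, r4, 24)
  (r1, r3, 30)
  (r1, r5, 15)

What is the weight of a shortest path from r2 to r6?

Checking several routes:
r2 - r3 - r4 - r6: 6 + 24 + 14 = 44
r2 - r3 - r6: 6 + 26 = 32
r2 - r4 - r6: 30 + 14 = 44
r2 - r5 - r4 - r6: 6 + 12 + 14 = 32
r2 - r1 - r6: 16 + 25 = 41
Shortest: 32.

32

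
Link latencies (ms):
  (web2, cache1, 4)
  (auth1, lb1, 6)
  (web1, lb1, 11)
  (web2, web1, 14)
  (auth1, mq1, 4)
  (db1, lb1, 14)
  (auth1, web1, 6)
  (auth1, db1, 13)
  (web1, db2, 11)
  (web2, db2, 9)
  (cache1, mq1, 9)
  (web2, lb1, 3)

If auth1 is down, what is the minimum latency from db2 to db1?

26

Paths from db2 to db1 avoiding auth1:
db2 -> web2 -> lb1 -> db1: 9 + 3 + 14 = 26
db2 -> web2 -> web1 -> lb1 -> db1: 9 + 14 + 11 + 14 = 48
db2 -> web1 -> web2 -> lb1 -> db1: 11 + 14 + 3 + 14 = 42
db2 -> web1 -> lb1 -> db1: 11 + 11 + 14 = 36
The minimum is 26 ms.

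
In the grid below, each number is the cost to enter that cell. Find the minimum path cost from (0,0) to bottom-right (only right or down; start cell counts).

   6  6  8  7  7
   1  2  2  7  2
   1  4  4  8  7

27

One optimal route is r0c0 r1c0 r1c1 r1c2 r1c3 r1c4 r2c4.
Its cost is 6 + 1 + 2 + 2 + 7 + 2 + 7 = 27.
For comparison, the top-then-right route costs 43.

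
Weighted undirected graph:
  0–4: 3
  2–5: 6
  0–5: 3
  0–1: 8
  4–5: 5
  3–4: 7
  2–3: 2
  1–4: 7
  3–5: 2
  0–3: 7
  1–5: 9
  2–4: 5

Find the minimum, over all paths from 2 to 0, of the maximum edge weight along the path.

3

Checking several routes:
2 -> 4 -> 0: max(5, 3) = 5
2 -> 4 -> 5 -> 0: max(5, 5, 3) = 5
2 -> 3 -> 5 -> 0: max(2, 2, 3) = 3
The minimum achievable maximum is 3.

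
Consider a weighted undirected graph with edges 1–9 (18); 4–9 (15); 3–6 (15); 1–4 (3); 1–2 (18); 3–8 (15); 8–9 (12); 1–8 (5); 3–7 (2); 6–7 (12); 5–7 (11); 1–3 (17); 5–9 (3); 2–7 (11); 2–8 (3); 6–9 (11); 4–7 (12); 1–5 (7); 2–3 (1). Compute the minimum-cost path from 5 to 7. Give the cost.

Some routes from 5 to 7:
5 -> 1 -> 4 -> 7: 7 + 3 + 12 = 22
5 -> 7: 11
5 -> 1 -> 8 -> 2 -> 3 -> 7: 7 + 5 + 3 + 1 + 2 = 18
5 -> 9 -> 8 -> 2 -> 3 -> 7: 3 + 12 + 3 + 1 + 2 = 21
Shortest: 11.

11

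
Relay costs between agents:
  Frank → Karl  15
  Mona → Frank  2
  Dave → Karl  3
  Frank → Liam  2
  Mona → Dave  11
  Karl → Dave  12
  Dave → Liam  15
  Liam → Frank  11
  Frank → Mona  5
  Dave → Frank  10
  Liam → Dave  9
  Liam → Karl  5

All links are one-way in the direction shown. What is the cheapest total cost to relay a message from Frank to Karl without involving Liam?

Candidate routes:
Frank -> Karl: 15
Frank -> Mona -> Dave -> Karl: 5 + 11 + 3 = 19
Shortest: 15.

15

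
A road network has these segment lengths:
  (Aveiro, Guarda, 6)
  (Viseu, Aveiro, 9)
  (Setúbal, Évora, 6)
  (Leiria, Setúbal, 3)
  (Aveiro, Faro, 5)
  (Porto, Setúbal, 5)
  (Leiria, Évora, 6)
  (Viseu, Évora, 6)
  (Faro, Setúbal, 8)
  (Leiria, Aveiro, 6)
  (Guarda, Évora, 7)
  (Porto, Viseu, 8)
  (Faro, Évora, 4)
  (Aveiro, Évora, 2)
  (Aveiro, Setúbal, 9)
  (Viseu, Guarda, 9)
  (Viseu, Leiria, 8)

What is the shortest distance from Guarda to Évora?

Some routes from Guarda to Évora:
Guarda - Viseu - Aveiro - Évora: 9 + 9 + 2 = 20
Guarda - Aveiro - Faro - Évora: 6 + 5 + 4 = 15
Guarda - Viseu - Évora: 9 + 6 = 15
Guarda - Aveiro - Évora: 6 + 2 = 8
Guarda - Aveiro - Leiria - Évora: 6 + 6 + 6 = 18
Guarda - Évora: 7
Shortest: 7.

7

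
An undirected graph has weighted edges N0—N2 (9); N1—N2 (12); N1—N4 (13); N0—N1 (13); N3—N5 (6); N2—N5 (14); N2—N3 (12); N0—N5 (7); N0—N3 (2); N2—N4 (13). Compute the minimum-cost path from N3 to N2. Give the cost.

Comparing a few candidate routes:
N3→N0→N2: 2 + 9 = 11
N3→N5→N0→N2: 6 + 7 + 9 = 22
N3→N2: 12
N3→N5→N2: 6 + 14 = 20
Shortest: 11.

11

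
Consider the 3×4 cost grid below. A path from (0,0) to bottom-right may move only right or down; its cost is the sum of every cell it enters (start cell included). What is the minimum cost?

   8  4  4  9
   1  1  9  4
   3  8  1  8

27

Cheapest: [0,0]→[1,0]→[1,1]→[2,1]→[2,2]→[2,3]
  8 + 1 + 1 + 8 + 1 + 8 = 27
(Top row then right column would cost 37.)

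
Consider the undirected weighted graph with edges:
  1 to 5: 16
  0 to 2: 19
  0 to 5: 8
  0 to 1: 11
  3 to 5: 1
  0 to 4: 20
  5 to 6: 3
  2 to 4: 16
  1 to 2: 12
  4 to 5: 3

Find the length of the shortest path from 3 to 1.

17

Some routes from 3 to 1:
3→5→1: 1 + 16 = 17
3→5→4→2→0→1: 1 + 3 + 16 + 19 + 11 = 50
3→5→4→2→1: 1 + 3 + 16 + 12 = 32
3→5→0→2→1: 1 + 8 + 19 + 12 = 40
3→5→4→0→1: 1 + 3 + 20 + 11 = 35
3→5→0→1: 1 + 8 + 11 = 20
Shortest: 17.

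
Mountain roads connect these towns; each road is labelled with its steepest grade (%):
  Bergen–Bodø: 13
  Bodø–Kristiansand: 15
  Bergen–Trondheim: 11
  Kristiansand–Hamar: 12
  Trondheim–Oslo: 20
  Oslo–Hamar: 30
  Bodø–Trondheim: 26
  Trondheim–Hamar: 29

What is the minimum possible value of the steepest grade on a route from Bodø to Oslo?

Checking several routes:
Bodø → Bergen → Trondheim → Oslo: max(13, 11, 20) = 20
Bodø → Trondheim → Oslo: max(26, 20) = 26
Bodø → Kristiansand → Hamar → Trondheim → Oslo: max(15, 12, 29, 20) = 29
Bodø → Kristiansand → Hamar → Oslo: max(15, 12, 30) = 30
Smallest bottleneck: 20%.

20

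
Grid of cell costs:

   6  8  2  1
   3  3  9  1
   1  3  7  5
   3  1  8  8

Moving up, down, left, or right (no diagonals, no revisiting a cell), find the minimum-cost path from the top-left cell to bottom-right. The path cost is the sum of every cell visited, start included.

Path r0c0 → r1c0 → r2c0 → r2c1 → r3c1 → r3c2 → r3c3: 6 + 3 + 1 + 3 + 1 + 8 + 8 = 30.

30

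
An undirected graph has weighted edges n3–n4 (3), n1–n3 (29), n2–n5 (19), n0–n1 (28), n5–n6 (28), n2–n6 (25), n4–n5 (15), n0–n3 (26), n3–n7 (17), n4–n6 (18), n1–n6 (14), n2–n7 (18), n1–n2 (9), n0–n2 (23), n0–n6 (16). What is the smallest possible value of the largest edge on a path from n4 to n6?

A few of the n4→n6 routes:
n4 - n3 - n7 - n2 - n1 - n6: max(3, 17, 18, 9, 14) = 18
n4 - n6: max(18) = 18
n4 - n5 - n2 - n1 - n6: max(15, 19, 9, 14) = 19
n4 - n3 - n7 - n2 - n0 - n6: max(3, 17, 18, 23, 16) = 23
n4 - n5 - n2 - n0 - n6: max(15, 19, 23, 16) = 23
Smallest bottleneck: 18.

18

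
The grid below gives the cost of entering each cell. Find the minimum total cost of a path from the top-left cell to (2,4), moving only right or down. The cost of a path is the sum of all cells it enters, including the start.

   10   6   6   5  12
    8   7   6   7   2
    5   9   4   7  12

48

Path [0,0] → [0,1] → [0,2] → [0,3] → [1,3] → [1,4] → [2,4]: 10 + 6 + 6 + 5 + 7 + 2 + 12 = 48.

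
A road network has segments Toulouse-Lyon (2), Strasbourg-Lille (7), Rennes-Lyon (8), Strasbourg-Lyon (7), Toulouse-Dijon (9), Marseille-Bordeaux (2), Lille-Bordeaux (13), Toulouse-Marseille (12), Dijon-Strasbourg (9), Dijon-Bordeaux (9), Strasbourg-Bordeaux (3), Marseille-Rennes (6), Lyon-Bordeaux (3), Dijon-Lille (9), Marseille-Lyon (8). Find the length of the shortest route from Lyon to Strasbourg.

6

Comparing a few candidate routes:
Lyon -> Toulouse -> Marseille -> Bordeaux -> Strasbourg: 2 + 12 + 2 + 3 = 19
Lyon -> Marseille -> Bordeaux -> Strasbourg: 8 + 2 + 3 = 13
Lyon -> Bordeaux -> Strasbourg: 3 + 3 = 6
Lyon -> Strasbourg: 7
Shortest: 6 km.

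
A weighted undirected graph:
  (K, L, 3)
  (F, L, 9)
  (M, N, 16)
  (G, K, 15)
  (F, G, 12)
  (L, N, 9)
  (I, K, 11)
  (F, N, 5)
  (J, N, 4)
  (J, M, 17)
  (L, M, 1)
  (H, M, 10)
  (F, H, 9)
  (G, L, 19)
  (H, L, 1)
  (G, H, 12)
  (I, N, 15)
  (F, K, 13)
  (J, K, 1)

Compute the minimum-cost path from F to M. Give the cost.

10

Comparing a few candidate routes:
F -> K -> L -> M: 13 + 3 + 1 = 17
F -> H -> L -> M: 9 + 1 + 1 = 11
F -> N -> L -> M: 5 + 9 + 1 = 15
F -> L -> M: 9 + 1 = 10
F -> N -> J -> K -> L -> M: 5 + 4 + 1 + 3 + 1 = 14
The minimum is 10.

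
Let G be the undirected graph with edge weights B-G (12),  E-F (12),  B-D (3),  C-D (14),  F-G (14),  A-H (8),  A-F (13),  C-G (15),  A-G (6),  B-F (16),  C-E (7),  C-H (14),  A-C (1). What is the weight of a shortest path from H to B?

A few of the H→B routes:
H→A→C→D→B: 8 + 1 + 14 + 3 = 26
H→C→D→B: 14 + 14 + 3 = 31
H→A→G→B: 8 + 6 + 12 = 26
H→C→A→G→B: 14 + 1 + 6 + 12 = 33
Best route has total 26.

26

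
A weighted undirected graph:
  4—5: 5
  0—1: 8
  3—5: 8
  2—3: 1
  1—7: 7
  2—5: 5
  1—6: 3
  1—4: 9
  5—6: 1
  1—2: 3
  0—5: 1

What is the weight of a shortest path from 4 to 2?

10

Checking several routes:
4 -> 1 -> 2: 9 + 3 = 12
4 -> 5 -> 6 -> 1 -> 2: 5 + 1 + 3 + 3 = 12
4 -> 5 -> 0 -> 1 -> 2: 5 + 1 + 8 + 3 = 17
4 -> 1 -> 6 -> 5 -> 2: 9 + 3 + 1 + 5 = 18
4 -> 5 -> 2: 5 + 5 = 10
4 -> 5 -> 3 -> 2: 5 + 8 + 1 = 14
Best route has total 10.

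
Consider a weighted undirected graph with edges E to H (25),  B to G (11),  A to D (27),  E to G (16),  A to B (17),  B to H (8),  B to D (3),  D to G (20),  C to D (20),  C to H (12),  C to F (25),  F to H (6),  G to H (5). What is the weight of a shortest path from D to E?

30

Some routes from D to E:
D - B - G - E: 3 + 11 + 16 = 30
D - B - H - E: 3 + 8 + 25 = 36
D - B - H - G - E: 3 + 8 + 5 + 16 = 32
Best route has total 30.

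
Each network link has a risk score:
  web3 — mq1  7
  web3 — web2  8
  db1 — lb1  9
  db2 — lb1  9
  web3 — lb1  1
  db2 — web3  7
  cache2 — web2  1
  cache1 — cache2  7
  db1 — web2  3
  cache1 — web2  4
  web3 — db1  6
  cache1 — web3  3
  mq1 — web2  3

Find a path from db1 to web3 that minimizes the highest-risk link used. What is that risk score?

4

Some routes from db1 to web3:
db1 - web2 - cache1 - web3: max(3, 4, 3) = 4
db1 - web2 - cache2 - cache1 - web3: max(3, 1, 7, 3) = 7
db1 - web2 - mq1 - web3: max(3, 3, 7) = 7
db1 - web3: max(6) = 6
Smallest bottleneck: 4.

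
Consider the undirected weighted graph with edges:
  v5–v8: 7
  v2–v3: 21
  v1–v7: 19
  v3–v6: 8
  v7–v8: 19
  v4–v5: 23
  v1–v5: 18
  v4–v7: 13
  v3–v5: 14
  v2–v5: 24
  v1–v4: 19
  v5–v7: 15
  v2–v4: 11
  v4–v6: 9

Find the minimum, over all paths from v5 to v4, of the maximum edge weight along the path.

14

Checking several routes:
v5 → v1 → v4: max(18, 19) = 19
v5 → v7 → v1 → v4: max(15, 19, 19) = 19
v5 → v8 → v7 → v4: max(7, 19, 13) = 19
v5 → v7 → v4: max(15, 13) = 15
v5 → v1 → v7 → v4: max(18, 19, 13) = 19
v5 → v3 → v6 → v4: max(14, 8, 9) = 14
The minimum achievable maximum is 14.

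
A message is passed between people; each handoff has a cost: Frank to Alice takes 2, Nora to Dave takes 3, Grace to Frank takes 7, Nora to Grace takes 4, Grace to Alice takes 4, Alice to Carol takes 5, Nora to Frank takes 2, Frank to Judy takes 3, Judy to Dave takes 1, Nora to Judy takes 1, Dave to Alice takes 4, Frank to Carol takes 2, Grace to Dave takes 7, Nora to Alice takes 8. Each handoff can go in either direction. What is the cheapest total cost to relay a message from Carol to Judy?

Comparing a few candidate routes:
Carol -> Frank -> Nora -> Dave -> Judy: 2 + 2 + 3 + 1 = 8
Carol -> Frank -> Alice -> Dave -> Judy: 2 + 2 + 4 + 1 = 9
Carol -> Frank -> Judy: 2 + 3 = 5
Carol -> Frank -> Nora -> Judy: 2 + 2 + 1 = 5
The minimum is 5.

5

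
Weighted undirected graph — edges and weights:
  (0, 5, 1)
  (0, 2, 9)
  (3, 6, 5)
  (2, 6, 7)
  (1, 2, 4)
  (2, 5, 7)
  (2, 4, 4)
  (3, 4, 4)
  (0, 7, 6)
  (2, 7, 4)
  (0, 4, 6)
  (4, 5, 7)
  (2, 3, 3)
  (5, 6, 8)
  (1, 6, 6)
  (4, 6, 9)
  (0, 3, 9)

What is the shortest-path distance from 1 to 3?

Some routes from 1 to 3:
1 -> 6 -> 3: 6 + 5 = 11
1 -> 2 -> 6 -> 3: 4 + 7 + 5 = 16
1 -> 2 -> 4 -> 3: 4 + 4 + 4 = 12
1 -> 2 -> 3: 4 + 3 = 7
Shortest: 7.

7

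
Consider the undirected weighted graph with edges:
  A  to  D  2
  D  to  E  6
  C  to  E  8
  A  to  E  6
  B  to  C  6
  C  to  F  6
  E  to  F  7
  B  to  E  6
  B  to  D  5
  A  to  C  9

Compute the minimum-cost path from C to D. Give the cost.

A few of the C→D routes:
C-B-D: 6 + 5 = 11
C-A-D: 9 + 2 = 11
C-E-D: 8 + 6 = 14
C-E-A-D: 8 + 6 + 2 = 16
The minimum is 11.

11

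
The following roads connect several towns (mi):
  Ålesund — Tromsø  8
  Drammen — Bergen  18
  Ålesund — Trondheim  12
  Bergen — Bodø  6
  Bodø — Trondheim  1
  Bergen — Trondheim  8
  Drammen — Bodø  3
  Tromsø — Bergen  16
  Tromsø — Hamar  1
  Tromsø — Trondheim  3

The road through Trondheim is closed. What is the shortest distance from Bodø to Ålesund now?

Candidate routes:
Bodø - Drammen - Bergen - Tromsø - Ålesund: 3 + 18 + 16 + 8 = 45
Bodø - Bergen - Tromsø - Ålesund: 6 + 16 + 8 = 30
Best route has total 30 mi.

30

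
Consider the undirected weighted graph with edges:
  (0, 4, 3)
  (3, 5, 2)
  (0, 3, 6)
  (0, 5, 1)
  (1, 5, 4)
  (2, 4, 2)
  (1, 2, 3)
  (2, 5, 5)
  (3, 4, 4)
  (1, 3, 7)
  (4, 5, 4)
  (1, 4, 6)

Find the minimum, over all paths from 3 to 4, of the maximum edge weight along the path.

Some routes from 3 to 4:
3 → 5 → 1 → 2 → 4: max(2, 4, 3, 2) = 4
3 → 5 → 4: max(2, 4) = 4
3 → 4: max(4) = 4
3 → 5 → 0 → 4: max(2, 1, 3) = 3
Best route has worst link 3.

3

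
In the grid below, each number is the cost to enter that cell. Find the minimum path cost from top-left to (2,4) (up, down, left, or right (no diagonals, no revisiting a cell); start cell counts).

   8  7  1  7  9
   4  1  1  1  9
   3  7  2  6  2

23

Best path: r0c0 r1c0 r1c1 r1c2 r1c3 r2c3 r2c4
Cost: 8 + 4 + 1 + 1 + 1 + 6 + 2 = 23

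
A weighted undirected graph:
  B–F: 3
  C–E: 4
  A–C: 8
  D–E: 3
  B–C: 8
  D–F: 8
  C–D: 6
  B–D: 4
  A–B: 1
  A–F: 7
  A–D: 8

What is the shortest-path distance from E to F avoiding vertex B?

Checking several routes:
E -> D -> A -> F: 3 + 8 + 7 = 18
E -> D -> F: 3 + 8 = 11
E -> C -> A -> F: 4 + 8 + 7 = 19
E -> C -> D -> F: 4 + 6 + 8 = 18
The minimum is 11.

11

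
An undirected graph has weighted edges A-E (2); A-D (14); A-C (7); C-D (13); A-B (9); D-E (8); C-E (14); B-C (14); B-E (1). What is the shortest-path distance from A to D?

10

Some routes from A to D:
A→E→D: 2 + 8 = 10
A→C→E→D: 7 + 14 + 8 = 29
A→E→C→D: 2 + 14 + 13 = 29
A→C→D: 7 + 13 = 20
A→D: 14
A→B→E→D: 9 + 1 + 8 = 18
Shortest: 10.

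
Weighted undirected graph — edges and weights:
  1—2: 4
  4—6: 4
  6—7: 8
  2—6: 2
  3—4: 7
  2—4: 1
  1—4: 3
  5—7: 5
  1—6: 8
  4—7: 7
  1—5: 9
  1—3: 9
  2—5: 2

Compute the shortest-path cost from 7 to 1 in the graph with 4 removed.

11

A few of the 7→1 routes:
7 - 6 - 1: 8 + 8 = 16
7 - 6 - 2 - 1: 8 + 2 + 4 = 14
7 - 5 - 1: 5 + 9 = 14
7 - 5 - 2 - 1: 5 + 2 + 4 = 11
The minimum is 11.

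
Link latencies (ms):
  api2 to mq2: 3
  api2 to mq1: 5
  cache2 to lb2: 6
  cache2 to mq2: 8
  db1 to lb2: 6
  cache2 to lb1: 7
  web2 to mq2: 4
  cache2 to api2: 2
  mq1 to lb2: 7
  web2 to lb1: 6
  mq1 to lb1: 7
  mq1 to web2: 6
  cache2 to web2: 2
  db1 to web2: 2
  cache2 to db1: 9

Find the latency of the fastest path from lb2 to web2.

A few of the lb2→web2 routes:
lb2 -> mq1 -> web2: 7 + 6 = 13
lb2 -> cache2 -> web2: 6 + 2 = 8
lb2 -> db1 -> web2: 6 + 2 = 8
lb2 -> cache2 -> api2 -> mq2 -> web2: 6 + 2 + 3 + 4 = 15
Best route has total 8 ms.

8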